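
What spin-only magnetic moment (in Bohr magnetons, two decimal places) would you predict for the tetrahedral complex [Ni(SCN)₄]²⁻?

2.83 Bohr magnetons

Each SCN⁻ contributes -1; 4 × (-1) = -4. With overall charge -2, Ni is in the +2 oxidation state.
Ni is in group 10, so Ni²⁺ is d⁸ (10 − 2 = 8).
Tetrahedral splitting is small, so the complex is high-spin.
Configuration: e^4 t2^4 → 2 unpaired electrons.
μ(spin-only) = √[2(2+2)] = √8 ≈ 2.83 Bohr magnetons.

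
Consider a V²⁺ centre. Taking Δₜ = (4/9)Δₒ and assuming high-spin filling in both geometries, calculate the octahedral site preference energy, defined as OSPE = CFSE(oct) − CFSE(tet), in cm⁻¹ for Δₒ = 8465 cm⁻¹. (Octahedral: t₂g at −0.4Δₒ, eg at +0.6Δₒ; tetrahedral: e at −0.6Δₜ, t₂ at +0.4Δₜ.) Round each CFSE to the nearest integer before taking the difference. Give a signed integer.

-7148

Group 5 minus oxidation state +2 gives a d³ configuration for V²⁺.
Octahedral high-spin t2g^3 e_g^0: CFSE = -1.2 × 8465 = -10158 cm⁻¹.
In a tetrahedral site the filling is e^2 t2^1: CFSE(tet) = -0.8Δₜ = -0.8 × (4/9)(8465) = -3010 cm⁻¹.
OSPE = CFSE(oct) − CFSE(tet) = -10158 − (-3010) = -7148 cm⁻¹.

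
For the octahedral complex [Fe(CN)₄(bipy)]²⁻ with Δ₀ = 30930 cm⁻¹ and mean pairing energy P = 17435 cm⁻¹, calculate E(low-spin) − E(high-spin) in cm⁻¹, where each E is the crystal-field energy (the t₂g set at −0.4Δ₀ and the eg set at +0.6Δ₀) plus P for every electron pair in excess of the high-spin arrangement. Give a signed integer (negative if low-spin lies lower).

Ligand charges: 4×(-1) from CN⁻ and 1×(+0) from bipy sum to -4; with overall charge -2, Fe is +2.
Fe²⁺: group 8, so d-count = 8 − 2 = 6.
In the high-spin limit (t₂g⁴ eg²) the orbital term is -0.4Δ₀ = -12372 cm⁻¹, with no excess pairing.
For low-spin the configuration is t₂g⁶ eg⁰: orbital energy -2.4 × 30930 = -74232 cm⁻¹, and 2 additional pairs relative to high-spin add 34870 cm⁻¹, giving -39362 cm⁻¹.
E(LS) − E(HS) = -39362 − (-12372) = -26990 cm⁻¹.

-26990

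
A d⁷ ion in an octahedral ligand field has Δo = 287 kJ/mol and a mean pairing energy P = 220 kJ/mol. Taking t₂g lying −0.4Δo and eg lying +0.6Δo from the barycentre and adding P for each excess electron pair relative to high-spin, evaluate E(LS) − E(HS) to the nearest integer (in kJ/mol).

-67

High-spin: t₂g⁵ eg², CFSE = -0.8Δo = -230 kJ/mol.
Low-spin: t₂g⁶ eg¹, orbital CFSE = -1.8Δo = -517 kJ/mol; plus 1 excess pair × P = +220 kJ/mol; total -297 kJ/mol.
E(LS) − E(HS) = -297 − (-230) = -67 kJ/mol.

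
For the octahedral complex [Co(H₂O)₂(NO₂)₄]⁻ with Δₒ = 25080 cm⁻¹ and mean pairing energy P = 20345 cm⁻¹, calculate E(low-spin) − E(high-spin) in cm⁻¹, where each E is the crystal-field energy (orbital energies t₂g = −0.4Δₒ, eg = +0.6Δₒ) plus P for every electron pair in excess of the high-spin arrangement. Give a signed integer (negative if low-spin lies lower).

-9470

Ligand charges: 2×(+0) from H₂O and 4×(-1) from NO₂⁻ sum to -4; with overall charge -1, Co is +3.
Co³⁺: group 9, so d-count = 9 − 3 = 6.
High-spin d⁶ fills as t₂g⁴ eg² with CFSE 4(−0.4) + 2(+0.6) = -0.4Δₒ = -10032 cm⁻¹.
Low-spin t₂g⁶ eg⁰ gives -2.4Δₒ = -60192 cm⁻¹, but forming 2 extra pairs costs 2P = 40690 cm⁻¹, so E(LS) = -60192 + 40690 = -19502 cm⁻¹.
Thus E(LS) − E(HS) = -9470 cm⁻¹.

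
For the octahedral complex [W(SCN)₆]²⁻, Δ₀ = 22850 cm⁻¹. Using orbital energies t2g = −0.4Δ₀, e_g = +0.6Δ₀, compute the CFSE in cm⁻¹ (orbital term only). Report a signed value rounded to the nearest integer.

Each SCN⁻ contributes -1; 6 × (-1) = -6. With overall charge -2, W is in the +4 oxidation state.
W sits in group 6; removing 4 electrons leaves W⁴⁺ with 6 − 4 = 2 d electrons.
Configuration: t2g^2 e_g^0.
CFSE(orbital) = 2×(-0.4Δ₀) + 0×(0.6Δ₀) = -0.8Δ₀; with Δ₀ = 22850 cm⁻¹ that is -18280 cm⁻¹.

-18280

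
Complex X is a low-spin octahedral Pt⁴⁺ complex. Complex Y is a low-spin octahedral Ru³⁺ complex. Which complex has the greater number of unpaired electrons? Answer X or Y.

X: Pt sits in group 10; removing 4 electrons leaves Pt⁴⁺ with 10 − 4 = 6 d electrons; t₂g⁶ eg⁰ → 0 unpaired.
Y: Ru³⁺: group 8, so d-count = 8 − 3 = 5; t₂g⁵ eg⁰ → 1 unpaired.
So Y has more unpaired electrons.

Y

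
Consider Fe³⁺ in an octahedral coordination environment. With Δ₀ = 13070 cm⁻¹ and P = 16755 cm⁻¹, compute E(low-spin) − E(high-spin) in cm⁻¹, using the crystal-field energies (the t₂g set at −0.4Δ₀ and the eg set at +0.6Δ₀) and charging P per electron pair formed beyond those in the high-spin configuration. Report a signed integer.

Fe³⁺: group 8, so d-count = 8 − 3 = 5.
In the high-spin limit (t₂g³ eg²) the orbital term is 0.0Δ₀ = 0 cm⁻¹, with no excess pairing.
Low-spin t₂g⁵ eg⁰ gives -2.0Δ₀ = -26140 cm⁻¹, but forming 2 extra pairs costs 2P = 33510 cm⁻¹, so E(LS) = -26140 + 33510 = 7370 cm⁻¹.
Thus E(LS) − E(HS) = 7370 cm⁻¹.

7370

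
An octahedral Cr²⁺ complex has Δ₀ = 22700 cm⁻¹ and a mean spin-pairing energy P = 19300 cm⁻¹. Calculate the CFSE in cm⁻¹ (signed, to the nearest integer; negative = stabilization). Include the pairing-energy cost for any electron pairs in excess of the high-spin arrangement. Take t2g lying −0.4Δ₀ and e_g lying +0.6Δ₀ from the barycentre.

-17020

Cr is in group 6, so Cr²⁺ is d⁴ (6 − 2 = 4).
With Δ₀ > P the complex is low-spin.
Configuration: t2g^4 e_g^0.
Orbital CFSE = -1.6Δ₀ = -1.6 × 22700 = -36320 cm⁻¹.
Excess pairs vs high-spin: 1 − 0 = 1; pairing cost = +19300 cm⁻¹.
Net CFSE = -36320 + 19300 = -17020 cm⁻¹.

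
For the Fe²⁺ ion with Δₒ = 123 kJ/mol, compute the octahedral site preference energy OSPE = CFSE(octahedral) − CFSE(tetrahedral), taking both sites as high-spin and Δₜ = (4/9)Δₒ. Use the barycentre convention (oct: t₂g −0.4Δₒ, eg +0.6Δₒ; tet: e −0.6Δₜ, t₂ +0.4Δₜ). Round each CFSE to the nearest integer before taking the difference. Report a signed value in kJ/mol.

-16

Fe²⁺: group 8, so d-count = 8 − 2 = 6.
Octahedral high-spin t2g^4 e_g^2: CFSE = -0.4 × 123 = -49 kJ/mol.
Tetrahedral: e^3 t2^3, CFSE = 3(−0.6) + 3(+0.4) = -0.6Δₜ = -0.6 × (4/9) × 123 = -33 kJ/mol.
OSPE = -49 − (-33) = -16 kJ/mol.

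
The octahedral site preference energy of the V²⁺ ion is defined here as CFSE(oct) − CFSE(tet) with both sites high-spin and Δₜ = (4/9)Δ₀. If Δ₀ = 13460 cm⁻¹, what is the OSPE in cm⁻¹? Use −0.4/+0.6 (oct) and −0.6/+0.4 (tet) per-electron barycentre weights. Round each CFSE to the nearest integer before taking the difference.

-11366

V is in group 5, so V²⁺ is d³ (5 − 2 = 3).
In an octahedral site d³ (HS) is t₂g³ eg⁰, giving CFSE(oct) = -1.2Δ₀ = -16152 cm⁻¹.
Tetrahedral e² t₂¹ gives -0.8Δₜ = -0.8 × (4/9) × 13460 = -4786 cm⁻¹.
OSPE = CFSE(oct) − CFSE(tet) = -16152 − (-4786) = -11366 cm⁻¹.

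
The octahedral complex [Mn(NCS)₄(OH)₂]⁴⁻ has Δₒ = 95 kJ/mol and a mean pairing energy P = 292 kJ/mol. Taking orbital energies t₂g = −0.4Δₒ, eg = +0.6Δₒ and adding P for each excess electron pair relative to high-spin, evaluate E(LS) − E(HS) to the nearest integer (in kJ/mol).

Ligand charges: 4×(-1) from NCS⁻ and 2×(-1) from OH⁻ sum to -6; with overall charge -4, Mn is +2.
Mn²⁺: group 7, so d-count = 7 − 2 = 5.
High-spin: t₂g³ eg², CFSE = 0.0Δₒ = 0 kJ/mol.
Low-spin: t₂g⁵ eg⁰, orbital CFSE = -2.0Δₒ = -190 kJ/mol; plus 2 excess pairs × P = +584 kJ/mol; total 394 kJ/mol.
Thus E(LS) − E(HS) = 394 kJ/mol.

394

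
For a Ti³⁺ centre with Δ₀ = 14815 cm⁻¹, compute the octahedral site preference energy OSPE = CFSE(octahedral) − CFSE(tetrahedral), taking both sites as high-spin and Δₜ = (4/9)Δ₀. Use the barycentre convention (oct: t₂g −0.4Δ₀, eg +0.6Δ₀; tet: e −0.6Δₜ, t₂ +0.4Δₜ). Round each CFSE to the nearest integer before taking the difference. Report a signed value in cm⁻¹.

Ti sits in group 4; removing 3 electrons leaves Ti³⁺ with 4 − 3 = 1 d electrons.
Octahedral (high-spin): t₂g¹ eg⁰, CFSE = 1(−0.4) + 0(+0.6) = -0.4Δ₀ = -0.4 × 14815 = -5926 cm⁻¹.
In a tetrahedral site the filling is e¹ t₂⁰: CFSE(tet) = -0.6Δₜ = -0.6 × (4/9)(14815) = -3951 cm⁻¹.
OSPE = -5926 − (-3951) = -1975 cm⁻¹.

-1975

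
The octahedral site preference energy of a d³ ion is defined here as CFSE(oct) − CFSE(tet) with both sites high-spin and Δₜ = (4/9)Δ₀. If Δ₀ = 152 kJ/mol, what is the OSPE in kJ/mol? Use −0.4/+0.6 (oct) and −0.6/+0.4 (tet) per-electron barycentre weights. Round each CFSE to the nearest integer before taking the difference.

In an octahedral site d³ (HS) is t2g^3 e_g^0, giving CFSE(oct) = -1.2Δ₀ = -182 kJ/mol.
In a tetrahedral site the filling is e^2 t2^1: CFSE(tet) = -0.8Δₜ = -0.8 × (4/9)(152) = -54 kJ/mol.
OSPE = -182 − (-54) = -128 kJ/mol.

-128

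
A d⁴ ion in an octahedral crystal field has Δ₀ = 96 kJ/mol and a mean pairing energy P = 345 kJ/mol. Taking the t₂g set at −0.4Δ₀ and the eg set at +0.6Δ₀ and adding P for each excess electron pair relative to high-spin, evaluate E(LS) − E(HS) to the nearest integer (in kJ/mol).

249

In the high-spin limit (t₂g³ eg¹) the orbital term is -0.6Δ₀ = -58 kJ/mol, with no excess pairing.
Low-spin: t₂g⁴ eg⁰, orbital CFSE = -1.6Δ₀ = -154 kJ/mol; plus 1 excess pair × P = +345 kJ/mol; total 191 kJ/mol.
E(LS) − E(HS) = 191 − (-58) = 249 kJ/mol.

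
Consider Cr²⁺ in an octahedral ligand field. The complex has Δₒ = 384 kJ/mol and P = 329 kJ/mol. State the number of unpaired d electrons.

Cr sits in group 6; removing 2 electrons leaves Cr²⁺ with 6 − 2 = 4 d electrons.
Here Δₒ > P (384 > 329), so the low-spin state is favoured.
Filling d⁴ accordingly: t2g^4 e_g^0.
Unpaired electrons: 2.

2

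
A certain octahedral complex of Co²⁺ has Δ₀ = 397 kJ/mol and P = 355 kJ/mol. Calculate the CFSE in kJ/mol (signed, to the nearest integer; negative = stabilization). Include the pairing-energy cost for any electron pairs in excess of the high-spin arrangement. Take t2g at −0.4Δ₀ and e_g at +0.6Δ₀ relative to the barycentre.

-360

Co²⁺: group 9, so d-count = 9 − 2 = 7.
With Δ₀ > P the complex is low-spin.
That gives t2g^6 e_g^1.
Orbital CFSE = -1.8Δ₀ = -1.8 × 397 = -715 kJ/mol.
Excess pairs vs high-spin: 3 − 2 = 1; pairing cost = +355 kJ/mol.
Net CFSE = -715 + 355 = -360 kJ/mol.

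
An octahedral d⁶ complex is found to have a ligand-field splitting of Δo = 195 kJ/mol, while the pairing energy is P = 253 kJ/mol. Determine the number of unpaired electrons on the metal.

4

Here Δo < P (195 < 253), so the high-spin state is favoured.
Filling d⁶ accordingly: t₂g⁴ eg².
Unpaired electrons: 4.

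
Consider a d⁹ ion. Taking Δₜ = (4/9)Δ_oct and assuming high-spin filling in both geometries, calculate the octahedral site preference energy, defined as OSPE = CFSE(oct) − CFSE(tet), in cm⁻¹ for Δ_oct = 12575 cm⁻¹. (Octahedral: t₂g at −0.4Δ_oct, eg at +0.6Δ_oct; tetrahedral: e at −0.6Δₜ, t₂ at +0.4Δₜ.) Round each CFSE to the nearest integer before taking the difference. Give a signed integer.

-5309

In an octahedral site d⁹ (HS) is t2g^6 e_g^3, giving CFSE(oct) = -0.6Δ_oct = -7545 cm⁻¹.
Tetrahedral e^4 t2^5 gives -0.4Δₜ = -0.4 × (4/9) × 12575 = -2236 cm⁻¹.
Subtracting, OSPE = -7545 − (-2236) = -5309 cm⁻¹.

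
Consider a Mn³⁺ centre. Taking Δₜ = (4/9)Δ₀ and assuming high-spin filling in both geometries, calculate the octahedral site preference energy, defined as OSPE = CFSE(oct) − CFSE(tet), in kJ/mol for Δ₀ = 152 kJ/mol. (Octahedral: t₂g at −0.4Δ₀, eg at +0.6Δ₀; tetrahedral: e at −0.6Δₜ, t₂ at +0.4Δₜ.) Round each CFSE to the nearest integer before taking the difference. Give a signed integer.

Mn is in group 7, so Mn³⁺ is d⁴ (7 − 3 = 4).
Octahedral high-spin t₂g³ eg¹: CFSE = -0.6 × 152 = -91 kJ/mol.
Tetrahedral: e² t₂², CFSE = 2(−0.6) + 2(+0.4) = -0.4Δₜ = -0.4 × (4/9) × 152 = -27 kJ/mol.
Subtracting, OSPE = -91 − (-27) = -64 kJ/mol.

-64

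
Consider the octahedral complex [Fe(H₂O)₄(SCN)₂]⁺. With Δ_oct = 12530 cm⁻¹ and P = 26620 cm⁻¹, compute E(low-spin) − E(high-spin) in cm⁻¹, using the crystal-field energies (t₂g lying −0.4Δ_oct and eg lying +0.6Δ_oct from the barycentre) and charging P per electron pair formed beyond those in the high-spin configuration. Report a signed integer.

28180

Ligand charges: 4×(+0) from H₂O and 2×(-1) from SCN⁻ sum to -2; with overall charge +1, Fe is +3.
Fe is in group 8, so Fe³⁺ is d⁵ (8 − 3 = 5).
High-spin: t₂g³ eg², CFSE = 0.0Δ_oct = 0 cm⁻¹.
For low-spin the configuration is t₂g⁵ eg⁰: orbital energy -2.0 × 12530 = -25060 cm⁻¹, and 2 additional pairs relative to high-spin add 53240 cm⁻¹, giving 28180 cm⁻¹.
The difference is 28180 − (0) = 28180 cm⁻¹, so high-spin lies lower.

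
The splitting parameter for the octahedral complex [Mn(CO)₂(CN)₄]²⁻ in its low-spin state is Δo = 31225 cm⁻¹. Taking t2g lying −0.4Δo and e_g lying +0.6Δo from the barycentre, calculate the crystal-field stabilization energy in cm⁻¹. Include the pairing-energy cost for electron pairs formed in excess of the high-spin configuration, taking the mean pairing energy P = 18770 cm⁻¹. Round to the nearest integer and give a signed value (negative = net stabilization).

Ligand charges: 2×(+0) from CO and 4×(-1) from CN⁻ sum to -4; with overall charge -2, Mn is +2.
Mn sits in group 7; removing 2 electrons leaves Mn²⁺ with 7 − 2 = 5 d electrons.
Electron filling gives t2g^5 e_g^0.
Orbital CFSE = 5(-0.4) + 0(0.6) = -2.0Δo = -2.0 × 31225 = -62450 cm⁻¹.
Relative to high-spin t2g^3 e_g^2 (0 paired), the low-spin configuration has 2 additional pairs, contributing +2 × 18770 = +37540 cm⁻¹.
Combining: -62450 + 37540 = -24910 cm⁻¹.

-24910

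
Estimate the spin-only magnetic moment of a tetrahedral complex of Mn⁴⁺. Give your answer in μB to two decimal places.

Mn⁴⁺: group 7, so d-count = 7 − 4 = 3.
With tetrahedral geometry the complex is necessarily high-spin.
Configuration: e^2 t2^1 → 3 unpaired electrons.
μ(spin-only) = √[3(3+2)] = √15 ≈ 3.87 μB.

3.87 μB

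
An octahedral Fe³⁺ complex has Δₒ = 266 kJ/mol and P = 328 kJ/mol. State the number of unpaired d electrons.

5

Fe is in group 8, so Fe³⁺ is d⁵ (8 − 3 = 5).
Δₒ < P, so pairing is avoided: the ground state is high-spin.
Filling d⁵ accordingly: t₂g³ eg².
Unpaired electrons: 5.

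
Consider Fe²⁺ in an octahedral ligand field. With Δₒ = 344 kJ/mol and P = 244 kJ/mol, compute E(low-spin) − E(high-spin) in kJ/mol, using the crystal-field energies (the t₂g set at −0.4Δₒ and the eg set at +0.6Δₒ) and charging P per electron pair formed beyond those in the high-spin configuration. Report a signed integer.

-200

Fe is in group 8, so Fe²⁺ is d⁶ (8 − 2 = 6).
High-spin: t₂g⁴ eg², CFSE = -0.4Δₒ = -138 kJ/mol.
Low-spin: t₂g⁶ eg⁰, orbital CFSE = -2.4Δₒ = -826 kJ/mol; plus 2 excess pairs × P = +488 kJ/mol; total -338 kJ/mol.
Thus E(LS) − E(HS) = -200 kJ/mol.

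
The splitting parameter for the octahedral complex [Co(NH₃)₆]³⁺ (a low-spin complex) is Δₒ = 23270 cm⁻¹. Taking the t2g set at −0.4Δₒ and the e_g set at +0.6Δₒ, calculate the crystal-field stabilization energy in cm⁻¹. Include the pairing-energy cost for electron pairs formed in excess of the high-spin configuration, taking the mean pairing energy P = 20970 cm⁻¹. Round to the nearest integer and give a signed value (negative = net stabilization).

-13908

NH₃ is neutral, so the +3 overall charge sits on Co: oxidation state +3.
Co sits in group 9; removing 3 electrons leaves Co³⁺ with 9 − 3 = 6 d electrons.
Configuration: t2g^6 e_g^0.
The orbital stabilization is -2.4Δₒ = -2.4 × 23270 = -55848 cm⁻¹.
Pairing penalty: 3 pairs vs 1 in the high-spin reference → 2 extra × P = 41940 cm⁻¹.
Combining: -55848 + 41940 = -13908 cm⁻¹.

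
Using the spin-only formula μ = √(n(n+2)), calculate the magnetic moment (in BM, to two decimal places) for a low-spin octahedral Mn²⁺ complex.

1.73 BM

Mn is in group 7, so Mn²⁺ is d⁵ (7 − 2 = 5).
Configuration: t2g^5 e_g^0 → 1 unpaired electron.
μ(spin-only) = √[1(1+2)] = √3 ≈ 1.73 BM.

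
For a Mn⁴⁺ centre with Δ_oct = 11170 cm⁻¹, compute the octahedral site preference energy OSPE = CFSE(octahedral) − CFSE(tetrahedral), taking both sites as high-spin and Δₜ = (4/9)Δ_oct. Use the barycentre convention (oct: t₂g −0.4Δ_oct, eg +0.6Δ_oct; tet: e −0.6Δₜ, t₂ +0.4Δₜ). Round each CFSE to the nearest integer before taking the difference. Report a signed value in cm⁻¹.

-9432

Group 7 minus oxidation state +4 gives a d³ configuration for Mn⁴⁺.
In an octahedral site d³ (HS) is t2g^3 e_g^0, giving CFSE(oct) = -1.2Δ_oct = -13404 cm⁻¹.
Tetrahedral: e^2 t2^1, CFSE = 2(−0.6) + 1(+0.4) = -0.8Δₜ = -0.8 × (4/9) × 11170 = -3972 cm⁻¹.
OSPE = CFSE(oct) − CFSE(tet) = -13404 − (-3972) = -9432 cm⁻¹.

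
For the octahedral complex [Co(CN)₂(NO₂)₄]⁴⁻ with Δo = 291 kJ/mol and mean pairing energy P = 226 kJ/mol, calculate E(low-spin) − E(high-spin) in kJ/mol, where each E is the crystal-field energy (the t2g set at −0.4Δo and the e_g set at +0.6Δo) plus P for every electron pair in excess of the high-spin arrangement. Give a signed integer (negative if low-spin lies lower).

Ligand charges: 2×(-1) from CN⁻ and 4×(-1) from NO₂⁻ sum to -6; with overall charge -4, Co is +2.
Co sits in group 9; removing 2 electrons leaves Co²⁺ with 9 − 2 = 7 d electrons.
High-spin d⁷ fills as t2g^5 e_g^2 with CFSE 5(−0.4) + 2(+0.6) = -0.8Δo = -233 kJ/mol.
Low-spin t2g^6 e_g^1 gives -1.8Δo = -524 kJ/mol, but forming 1 extra pair costs 1P = 226 kJ/mol, so E(LS) = -524 + 226 = -298 kJ/mol.
E(LS) − E(HS) = -298 − (-233) = -65 kJ/mol.

-65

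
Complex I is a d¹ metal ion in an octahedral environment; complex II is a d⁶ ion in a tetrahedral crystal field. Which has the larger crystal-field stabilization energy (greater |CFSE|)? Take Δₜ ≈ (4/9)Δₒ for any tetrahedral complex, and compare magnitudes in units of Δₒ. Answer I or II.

I

I: t2g^1 e_g^0, CFSE = -0.4Δₒ.
II: Tetrahedral splitting is small, so the complex is high-spin; e³ t₂³, CFSE = -0.6Δₜ ≈ -0.27Δₒ.
So I has the larger |CFSE|.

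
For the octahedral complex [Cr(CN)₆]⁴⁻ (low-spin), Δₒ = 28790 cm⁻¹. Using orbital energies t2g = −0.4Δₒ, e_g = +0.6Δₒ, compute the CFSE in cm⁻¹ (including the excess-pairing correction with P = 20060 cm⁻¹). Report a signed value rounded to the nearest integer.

-26004

Each CN⁻ contributes -1; 6 × (-1) = -6. With overall charge -4, Cr is in the +2 oxidation state.
Group 6 minus oxidation state +2 gives a d⁴ configuration for Cr²⁺.
Electron filling gives t2g^4 e_g^0.
The orbital stabilization is -1.6Δₒ = -1.6 × 28790 = -46064 cm⁻¹.
High-spin d⁴ would be t2g^3 e_g^1 with 0 pairs; low-spin has 1, so 1 excess pair costs +1P = +20060 cm⁻¹.
Overall CFSE = -46064 + 20060 = -26004 cm⁻¹.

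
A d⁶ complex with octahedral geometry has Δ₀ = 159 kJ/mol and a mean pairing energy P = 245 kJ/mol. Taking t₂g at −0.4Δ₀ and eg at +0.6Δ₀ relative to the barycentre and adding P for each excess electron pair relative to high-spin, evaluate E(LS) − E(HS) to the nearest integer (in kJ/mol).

172

High-spin: t₂g⁴ eg², CFSE = -0.4Δ₀ = -64 kJ/mol.
Low-spin t₂g⁶ eg⁰ gives -2.4Δ₀ = -382 kJ/mol, but forming 2 extra pairs costs 2P = 490 kJ/mol, so E(LS) = -382 + 490 = 108 kJ/mol.
The difference is 108 − (-64) = 172 kJ/mol, so high-spin lies lower.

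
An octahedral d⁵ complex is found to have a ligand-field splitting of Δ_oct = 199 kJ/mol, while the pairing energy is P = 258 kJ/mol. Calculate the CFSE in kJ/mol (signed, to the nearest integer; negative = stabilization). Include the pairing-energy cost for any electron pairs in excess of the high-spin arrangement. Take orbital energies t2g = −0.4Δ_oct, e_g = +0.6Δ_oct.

0

Here Δ_oct < P (199 < 258), so the high-spin state is favoured.
Configuration: t2g^3 e_g^2.
Orbital CFSE = 0.0Δ_oct = 0.0 × 199 = 0 kJ/mol.
High-spin has no excess pairs, so no pairing correction applies.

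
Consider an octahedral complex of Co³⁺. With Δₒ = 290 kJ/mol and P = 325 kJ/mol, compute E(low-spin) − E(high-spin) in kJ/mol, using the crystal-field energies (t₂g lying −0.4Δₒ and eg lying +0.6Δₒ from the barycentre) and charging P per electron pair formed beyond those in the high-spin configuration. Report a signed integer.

70

Co is in group 9, so Co³⁺ is d⁶ (9 − 3 = 6).
High-spin d⁶ fills as t₂g⁴ eg² with CFSE 4(−0.4) + 2(+0.6) = -0.4Δₒ = -116 kJ/mol.
Low-spin t₂g⁶ eg⁰ gives -2.4Δₒ = -696 kJ/mol, but forming 2 extra pairs costs 2P = 650 kJ/mol, so E(LS) = -696 + 650 = -46 kJ/mol.
E(LS) − E(HS) = -46 − (-116) = 70 kJ/mol.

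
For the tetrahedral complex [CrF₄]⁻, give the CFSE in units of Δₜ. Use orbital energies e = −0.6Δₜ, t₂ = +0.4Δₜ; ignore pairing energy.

-0.8 Δₜ

Each F⁻ contributes -1; 4 × (-1) = -4. With overall charge -1, Cr is in the +3 oxidation state.
Cr sits in group 6; removing 3 electrons leaves Cr³⁺ with 6 − 3 = 3 d electrons.
Tetrahedral splitting is small, so the complex is high-spin.
Configuration: e² t₂¹.
CFSE = 2(-0.6Δₜ) + 1(0.4Δₜ) = -1.2Δₜ + 0.4Δₜ = -0.8Δₜ.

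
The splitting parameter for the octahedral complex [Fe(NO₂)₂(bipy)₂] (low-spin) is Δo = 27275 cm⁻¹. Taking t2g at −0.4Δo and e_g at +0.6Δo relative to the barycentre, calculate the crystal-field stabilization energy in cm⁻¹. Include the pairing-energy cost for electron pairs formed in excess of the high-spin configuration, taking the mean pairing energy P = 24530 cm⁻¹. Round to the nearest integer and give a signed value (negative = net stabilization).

-16400

Ligand charges: 2×(-1) from NO₂⁻ and 2×(+0) from bipy sum to -2; with overall charge +0, Fe is +2.
Group 8 minus oxidation state +2 gives a d⁶ configuration for Fe²⁺.
Configuration: t2g^6 e_g^0.
CFSE(orbital) = 6×(-0.4Δo) + 0×(0.6Δo) = -2.4Δo; with Δo = 27275 cm⁻¹ that is -65460 cm⁻¹.
High-spin d⁶ would be t2g^4 e_g^2 with 1 pair; low-spin has 3, so 2 excess pairs cost +2P = +49060 cm⁻¹.
Net CFSE = -65460 + 49060 = -16400 cm⁻¹.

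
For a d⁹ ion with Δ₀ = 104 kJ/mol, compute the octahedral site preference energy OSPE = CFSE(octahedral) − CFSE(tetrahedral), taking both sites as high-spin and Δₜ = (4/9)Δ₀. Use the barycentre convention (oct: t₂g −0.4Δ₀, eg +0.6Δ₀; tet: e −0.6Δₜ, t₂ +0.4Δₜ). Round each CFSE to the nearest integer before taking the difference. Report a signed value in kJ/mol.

-44

Octahedral (high-spin): t₂g⁶ eg³, CFSE = 6(−0.4) + 3(+0.6) = -0.6Δ₀ = -0.6 × 104 = -62 kJ/mol.
Tetrahedral e⁴ t₂⁵ gives -0.4Δₜ = -0.4 × (4/9) × 104 = -18 kJ/mol.
OSPE = CFSE(oct) − CFSE(tet) = -62 − (-18) = -44 kJ/mol.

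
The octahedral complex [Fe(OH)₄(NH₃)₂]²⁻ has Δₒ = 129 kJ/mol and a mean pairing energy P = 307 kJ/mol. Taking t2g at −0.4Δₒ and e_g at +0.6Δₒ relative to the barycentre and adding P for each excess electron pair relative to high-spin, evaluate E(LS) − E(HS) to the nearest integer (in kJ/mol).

Ligand charges: 4×(-1) from OH⁻ and 2×(+0) from NH₃ sum to -4; with overall charge -2, Fe is +2.
Fe²⁺: group 8, so d-count = 8 − 2 = 6.
High-spin d⁶ fills as t2g^4 e_g^2 with CFSE 4(−0.4) + 2(+0.6) = -0.4Δₒ = -52 kJ/mol.
For low-spin the configuration is t2g^6 e_g^0: orbital energy -2.4 × 129 = -310 kJ/mol, and 2 additional pairs relative to high-spin add 614 kJ/mol, giving 304 kJ/mol.
Thus E(LS) − E(HS) = 356 kJ/mol.

356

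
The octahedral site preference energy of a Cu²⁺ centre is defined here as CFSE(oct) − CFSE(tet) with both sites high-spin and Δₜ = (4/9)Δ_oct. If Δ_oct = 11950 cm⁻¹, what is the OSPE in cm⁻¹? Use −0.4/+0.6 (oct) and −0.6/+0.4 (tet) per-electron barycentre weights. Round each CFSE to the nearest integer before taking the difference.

Cu is in group 11, so Cu²⁺ is d⁹ (11 − 2 = 9).
Octahedral high-spin t2g^6 e_g^3: CFSE = -0.6 × 11950 = -7170 cm⁻¹.
Tetrahedral e^4 t2^5 gives -0.4Δₜ = -0.4 × (4/9) × 11950 = -2124 cm⁻¹.
OSPE = -7170 − (-2124) = -5046 cm⁻¹.

-5046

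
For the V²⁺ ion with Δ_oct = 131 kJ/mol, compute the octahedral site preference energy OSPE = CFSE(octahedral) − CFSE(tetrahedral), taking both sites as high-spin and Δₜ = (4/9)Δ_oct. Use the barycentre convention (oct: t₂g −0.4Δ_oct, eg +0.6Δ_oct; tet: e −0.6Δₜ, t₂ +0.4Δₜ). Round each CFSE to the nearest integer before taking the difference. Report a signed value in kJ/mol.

-110

V sits in group 5; removing 2 electrons leaves V²⁺ with 5 − 2 = 3 d electrons.
In an octahedral site d³ (HS) is t2g^3 e_g^0, giving CFSE(oct) = -1.2Δ_oct = -157 kJ/mol.
Tetrahedral: e^2 t2^1, CFSE = 2(−0.6) + 1(+0.4) = -0.8Δₜ = -0.8 × (4/9) × 131 = -47 kJ/mol.
OSPE = -157 − (-47) = -110 kJ/mol.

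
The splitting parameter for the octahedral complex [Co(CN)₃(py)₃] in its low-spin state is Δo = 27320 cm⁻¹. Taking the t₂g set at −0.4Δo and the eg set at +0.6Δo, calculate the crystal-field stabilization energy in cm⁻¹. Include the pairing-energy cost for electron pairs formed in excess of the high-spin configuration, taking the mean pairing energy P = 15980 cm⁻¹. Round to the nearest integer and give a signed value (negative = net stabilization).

Ligand charges: 3×(-1) from CN⁻ and 3×(+0) from py sum to -3; with overall charge +0, Co is +3.
Co is in group 9, so Co³⁺ is d⁶ (9 − 3 = 6).
Configuration: t₂g⁶ eg⁰.
CFSE(orbital) = 6×(-0.4Δo) + 0×(0.6Δo) = -2.4Δo; with Δo = 27320 cm⁻¹ that is -65568 cm⁻¹.
Pairing penalty: 3 pairs vs 1 in the high-spin reference → 2 extra × P = 31960 cm⁻¹.
Net CFSE = -65568 + 31960 = -33608 cm⁻¹.

-33608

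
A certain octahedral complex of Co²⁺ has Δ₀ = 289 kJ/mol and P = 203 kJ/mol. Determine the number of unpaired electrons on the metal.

Co is in group 9, so Co²⁺ is d⁷ (9 − 2 = 7).
With Δ₀ > P the complex is low-spin.
That gives t₂g⁶ eg¹.
Unpaired electrons: 1.

1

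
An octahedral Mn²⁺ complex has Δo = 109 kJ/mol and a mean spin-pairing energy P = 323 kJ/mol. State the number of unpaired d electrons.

5

Mn²⁺: group 7, so d-count = 7 − 2 = 5.
With Δo < P the complex is high-spin.
That gives t₂g³ eg².
Unpaired electrons: 5.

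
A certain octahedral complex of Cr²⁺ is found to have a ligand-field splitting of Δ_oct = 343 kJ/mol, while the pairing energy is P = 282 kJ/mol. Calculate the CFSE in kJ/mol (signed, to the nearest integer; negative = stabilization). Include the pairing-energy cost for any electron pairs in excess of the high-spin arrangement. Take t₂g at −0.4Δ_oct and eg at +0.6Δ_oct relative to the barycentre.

-267

Cr²⁺: group 6, so d-count = 6 − 2 = 4.
Since Δ_oct = 343 kJ/mol > P = 282 kJ/mol, the complex adopts the low-spin configuration.
That gives t₂g⁴ eg⁰.
Orbital CFSE = -1.6Δ_oct = -1.6 × 343 = -549 kJ/mol.
Excess pairs vs high-spin: 1 − 0 = 1; pairing cost = +282 kJ/mol.
Net CFSE = -549 + 282 = -267 kJ/mol.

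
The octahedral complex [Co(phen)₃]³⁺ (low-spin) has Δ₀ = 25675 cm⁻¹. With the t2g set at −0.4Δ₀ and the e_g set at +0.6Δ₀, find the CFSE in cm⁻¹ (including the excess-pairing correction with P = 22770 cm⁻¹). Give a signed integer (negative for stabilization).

-16080

phen is neutral, so the +3 overall charge sits on Co: oxidation state +3.
Co is in group 9, so Co³⁺ is d⁶ (9 − 3 = 6).
Configuration: t2g^6 e_g^0.
CFSE(orbital) = 6×(-0.4Δ₀) + 0×(0.6Δ₀) = -2.4Δ₀; with Δ₀ = 25675 cm⁻¹ that is -61620 cm⁻¹.
High-spin d⁶ would be t2g^4 e_g^2 with 1 pair; low-spin has 3, so 2 excess pairs cost +2P = +45540 cm⁻¹.
Net CFSE = -61620 + 45540 = -16080 cm⁻¹.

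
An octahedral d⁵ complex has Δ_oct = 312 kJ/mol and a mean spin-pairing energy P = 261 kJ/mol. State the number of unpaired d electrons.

1

Here Δ_oct > P (312 > 261), so the low-spin state is favoured.
Configuration: t₂g⁵ eg⁰.
Unpaired electrons: 1.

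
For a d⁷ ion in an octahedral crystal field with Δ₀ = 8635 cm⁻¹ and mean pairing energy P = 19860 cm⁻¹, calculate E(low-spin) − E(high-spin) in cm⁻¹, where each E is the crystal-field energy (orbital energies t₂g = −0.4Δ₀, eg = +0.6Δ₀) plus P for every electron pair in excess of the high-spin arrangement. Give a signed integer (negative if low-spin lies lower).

11225

In the high-spin limit (t₂g⁵ eg²) the orbital term is -0.8Δ₀ = -6908 cm⁻¹, with no excess pairing.
For low-spin the configuration is t₂g⁶ eg¹: orbital energy -1.8 × 8635 = -15543 cm⁻¹, and 1 additional pair relative to high-spin adds 19860 cm⁻¹, giving 4317 cm⁻¹.
The difference is 4317 − (-6908) = 11225 cm⁻¹, so high-spin lies lower.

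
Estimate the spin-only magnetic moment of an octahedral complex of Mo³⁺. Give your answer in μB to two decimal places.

3.87 μB

Group 6 minus oxidation state +3 gives a d³ configuration for Mo³⁺.
For octahedral d³ the high- and low-spin configurations coincide.
Configuration: t2g^3 e_g^0 → 3 unpaired electrons.
μ(spin-only) = √[3(3+2)] = √15 ≈ 3.87 μB.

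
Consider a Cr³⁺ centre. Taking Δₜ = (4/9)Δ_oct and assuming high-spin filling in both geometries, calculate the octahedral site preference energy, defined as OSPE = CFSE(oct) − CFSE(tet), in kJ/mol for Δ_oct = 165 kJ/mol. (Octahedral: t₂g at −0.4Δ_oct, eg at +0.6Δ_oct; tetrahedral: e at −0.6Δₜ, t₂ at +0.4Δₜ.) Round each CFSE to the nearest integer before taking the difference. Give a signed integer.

-139

Cr sits in group 6; removing 3 electrons leaves Cr³⁺ with 6 − 3 = 3 d electrons.
In an octahedral site d³ (HS) is t₂g³ eg⁰, giving CFSE(oct) = -1.2Δ_oct = -198 kJ/mol.
Tetrahedral: e² t₂¹, CFSE = 2(−0.6) + 1(+0.4) = -0.8Δₜ = -0.8 × (4/9) × 165 = -59 kJ/mol.
Subtracting, OSPE = -198 − (-59) = -139 kJ/mol.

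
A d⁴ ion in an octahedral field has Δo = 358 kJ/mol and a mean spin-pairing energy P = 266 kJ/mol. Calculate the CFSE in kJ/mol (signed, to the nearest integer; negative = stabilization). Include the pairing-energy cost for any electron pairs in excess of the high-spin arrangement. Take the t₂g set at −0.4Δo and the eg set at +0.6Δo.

-307

With Δo > P the complex is low-spin.
Filling d⁴ accordingly: t₂g⁴ eg⁰.
Orbital CFSE = -1.6Δo = -1.6 × 358 = -573 kJ/mol.
Excess pairs vs high-spin: 1 − 0 = 1; pairing cost = +266 kJ/mol.
Net CFSE = -573 + 266 = -307 kJ/mol.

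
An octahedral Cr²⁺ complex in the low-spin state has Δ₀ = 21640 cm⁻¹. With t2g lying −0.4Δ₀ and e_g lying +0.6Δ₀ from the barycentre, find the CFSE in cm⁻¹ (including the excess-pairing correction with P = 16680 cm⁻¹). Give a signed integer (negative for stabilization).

Cr sits in group 6; removing 2 electrons leaves Cr²⁺ with 6 − 2 = 4 d electrons.
The d⁴ electrons fill as t2g^4 e_g^0.
Orbital CFSE = 4(-0.4) + 0(0.6) = -1.6Δ₀ = -1.6 × 21640 = -34624 cm⁻¹.
High-spin d⁴ would be t2g^3 e_g^1 with 0 pairs; low-spin has 1, so 1 excess pair costs +1P = +16680 cm⁻¹.
Combining: -34624 + 16680 = -17944 cm⁻¹.

-17944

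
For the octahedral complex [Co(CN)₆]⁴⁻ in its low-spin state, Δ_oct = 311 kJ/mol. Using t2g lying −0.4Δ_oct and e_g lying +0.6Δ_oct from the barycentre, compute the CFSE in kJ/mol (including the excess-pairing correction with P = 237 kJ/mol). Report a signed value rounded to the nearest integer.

Each CN⁻ contributes -1; 6 × (-1) = -6. With overall charge -4, Co is in the +2 oxidation state.
Co is in group 9, so Co²⁺ is d⁷ (9 − 2 = 7).
Electron filling gives t2g^6 e_g^1.
CFSE(orbital) = 6×(-0.4Δ_oct) + 1×(0.6Δ_oct) = -1.8Δ_oct; with Δ_oct = 311 kJ/mol that is -560 kJ/mol.
High-spin d⁷ would be t2g^5 e_g^2 with 2 pairs; low-spin has 3, so 1 excess pair costs +1P = +237 kJ/mol.
Combining: -560 + 237 = -323 kJ/mol.

-323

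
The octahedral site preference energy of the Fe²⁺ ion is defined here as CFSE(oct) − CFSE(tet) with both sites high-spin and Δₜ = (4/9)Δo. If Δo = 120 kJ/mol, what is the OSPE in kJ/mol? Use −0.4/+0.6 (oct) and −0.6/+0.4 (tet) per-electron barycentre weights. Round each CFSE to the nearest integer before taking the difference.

Fe sits in group 8; removing 2 electrons leaves Fe²⁺ with 8 − 2 = 6 d electrons.
In an octahedral site d⁶ (HS) is t2g^4 e_g^2, giving CFSE(oct) = -0.4Δo = -48 kJ/mol.
In a tetrahedral site the filling is e^3 t2^3: CFSE(tet) = -0.6Δₜ = -0.6 × (4/9)(120) = -32 kJ/mol.
Subtracting, OSPE = -48 − (-32) = -16 kJ/mol.

-16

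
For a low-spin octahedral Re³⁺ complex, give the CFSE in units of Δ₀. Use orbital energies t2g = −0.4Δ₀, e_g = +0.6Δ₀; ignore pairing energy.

Re sits in group 7; removing 3 electrons leaves Re³⁺ with 7 − 3 = 4 d electrons.
Configuration: t2g^4 e_g^0.
CFSE = 4(-0.4Δ₀) + 0(0.6Δ₀) = -1.6Δ₀ + 0.0Δ₀ = -1.6Δ₀.

-1.6 Δ₀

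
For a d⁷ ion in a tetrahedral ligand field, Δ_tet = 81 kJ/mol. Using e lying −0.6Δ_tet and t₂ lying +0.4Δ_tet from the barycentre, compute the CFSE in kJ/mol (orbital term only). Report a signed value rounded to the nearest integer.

Tetrahedral splitting is small, so the complex is high-spin.
Configuration: e⁴ t₂³.
CFSE(orbital) = 4×(-0.6Δ_tet) + 3×(0.4Δ_tet) = -1.2Δ_tet; with Δ_tet = 81 kJ/mol that is -97 kJ/mol.

-97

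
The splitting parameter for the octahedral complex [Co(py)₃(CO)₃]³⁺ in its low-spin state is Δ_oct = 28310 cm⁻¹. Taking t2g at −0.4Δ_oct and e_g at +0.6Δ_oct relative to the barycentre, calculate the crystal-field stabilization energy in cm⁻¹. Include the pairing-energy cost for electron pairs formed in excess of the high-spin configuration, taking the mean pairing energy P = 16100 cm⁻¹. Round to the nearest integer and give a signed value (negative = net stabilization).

-35744

Ligand charges: 3×(+0) from py and 3×(+0) from CO sum to +0; with overall charge +3, Co is +3.
Group 9 minus oxidation state +3 gives a d⁶ configuration for Co³⁺.
The d⁶ electrons fill as t2g^6 e_g^0.
CFSE(orbital) = 6×(-0.4Δ_oct) + 0×(0.6Δ_oct) = -2.4Δ_oct; with Δ_oct = 28310 cm⁻¹ that is -67944 cm⁻¹.
High-spin d⁶ would be t2g^4 e_g^2 with 1 pair; low-spin has 3, so 2 excess pairs cost +2P = +32200 cm⁻¹.
Net CFSE = -67944 + 32200 = -35744 cm⁻¹.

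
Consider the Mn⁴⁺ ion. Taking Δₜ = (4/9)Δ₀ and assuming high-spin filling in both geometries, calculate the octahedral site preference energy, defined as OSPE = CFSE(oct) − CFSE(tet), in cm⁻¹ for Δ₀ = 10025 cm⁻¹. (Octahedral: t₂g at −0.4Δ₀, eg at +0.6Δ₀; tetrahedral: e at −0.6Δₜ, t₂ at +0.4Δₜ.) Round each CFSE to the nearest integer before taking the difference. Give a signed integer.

Mn sits in group 7; removing 4 electrons leaves Mn⁴⁺ with 7 − 4 = 3 d electrons.
Octahedral (high-spin): t2g^3 e_g^0, CFSE = 3(−0.4) + 0(+0.6) = -1.2Δ₀ = -1.2 × 10025 = -12030 cm⁻¹.
In a tetrahedral site the filling is e^2 t2^1: CFSE(tet) = -0.8Δₜ = -0.8 × (4/9)(10025) = -3564 cm⁻¹.
Subtracting, OSPE = -12030 − (-3564) = -8466 cm⁻¹.

-8466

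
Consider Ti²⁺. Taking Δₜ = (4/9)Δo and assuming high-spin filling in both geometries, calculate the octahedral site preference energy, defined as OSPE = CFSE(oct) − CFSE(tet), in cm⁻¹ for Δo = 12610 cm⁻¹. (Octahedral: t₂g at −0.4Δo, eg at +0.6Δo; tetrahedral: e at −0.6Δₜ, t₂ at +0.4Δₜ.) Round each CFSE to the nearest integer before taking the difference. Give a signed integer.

Ti²⁺: group 4, so d-count = 4 − 2 = 2.
Octahedral high-spin t₂g² eg⁰: CFSE = -0.8 × 12610 = -10088 cm⁻¹.
Tetrahedral: e² t₂⁰, CFSE = 2(−0.6) + 0(+0.4) = -1.2Δₜ = -1.2 × (4/9) × 12610 = -6725 cm⁻¹.
OSPE = -10088 − (-6725) = -3363 cm⁻¹.

-3363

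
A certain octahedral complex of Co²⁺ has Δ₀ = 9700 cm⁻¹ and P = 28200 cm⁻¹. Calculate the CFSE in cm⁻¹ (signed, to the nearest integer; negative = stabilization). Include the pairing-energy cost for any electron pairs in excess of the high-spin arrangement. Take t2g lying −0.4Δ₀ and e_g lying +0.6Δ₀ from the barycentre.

-7760

Co²⁺: group 9, so d-count = 9 − 2 = 7.
With Δ₀ < P the complex is high-spin.
Filling d⁷ accordingly: t2g^5 e_g^2.
Orbital CFSE = -0.8Δ₀ = -0.8 × 9700 = -7760 cm⁻¹.
High-spin has no excess pairs, so no pairing correction applies.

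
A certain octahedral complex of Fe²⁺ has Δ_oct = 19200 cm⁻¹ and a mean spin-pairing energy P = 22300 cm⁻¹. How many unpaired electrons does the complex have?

4

Fe sits in group 8; removing 2 electrons leaves Fe²⁺ with 8 − 2 = 6 d electrons.
Δ_oct < P, so pairing is avoided: the ground state is high-spin.
That gives t₂g⁴ eg².
Unpaired electrons: 4.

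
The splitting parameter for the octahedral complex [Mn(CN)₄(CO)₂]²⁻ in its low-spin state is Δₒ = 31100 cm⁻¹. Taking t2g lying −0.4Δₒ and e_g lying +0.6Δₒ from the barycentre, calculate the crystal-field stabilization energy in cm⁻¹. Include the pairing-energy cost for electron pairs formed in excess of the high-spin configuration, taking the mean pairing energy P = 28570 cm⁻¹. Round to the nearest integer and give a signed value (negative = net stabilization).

-5060

Ligand charges: 4×(-1) from CN⁻ and 2×(+0) from CO sum to -4; with overall charge -2, Mn is +2.
Group 7 minus oxidation state +2 gives a d⁵ configuration for Mn²⁺.
The d⁵ electrons fill as t2g^5 e_g^0.
Orbital CFSE = 5(-0.4) + 0(0.6) = -2.0Δₒ = -2.0 × 31100 = -62200 cm⁻¹.
Pairing penalty: 2 pairs vs 0 in the high-spin reference → 2 extra × P = 57140 cm⁻¹.
Overall CFSE = -62200 + 57140 = -5060 cm⁻¹.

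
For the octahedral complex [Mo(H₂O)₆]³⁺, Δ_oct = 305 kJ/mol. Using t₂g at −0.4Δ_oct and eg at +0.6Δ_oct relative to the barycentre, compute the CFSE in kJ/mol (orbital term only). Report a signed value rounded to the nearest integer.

H₂O is neutral, so the +3 overall charge sits on Mo: oxidation state +3.
Mo is in group 6, so Mo³⁺ is d³ (6 − 3 = 3).
Electron filling gives t₂g³ eg⁰.
CFSE(orbital) = 3×(-0.4Δ_oct) + 0×(0.6Δ_oct) = -1.2Δ_oct; with Δ_oct = 305 kJ/mol that is -366 kJ/mol.

-366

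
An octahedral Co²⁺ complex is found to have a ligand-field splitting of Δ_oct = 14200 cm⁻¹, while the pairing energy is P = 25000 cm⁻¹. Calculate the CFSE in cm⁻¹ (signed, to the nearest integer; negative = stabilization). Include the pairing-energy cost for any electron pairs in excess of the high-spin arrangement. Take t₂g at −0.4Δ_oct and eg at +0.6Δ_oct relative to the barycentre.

Co sits in group 9; removing 2 electrons leaves Co²⁺ with 9 − 2 = 7 d electrons.
Δ_oct < P, so pairing is avoided: the ground state is high-spin.
Filling d⁷ accordingly: t₂g⁵ eg².
Orbital CFSE = -0.8Δ_oct = -0.8 × 14200 = -11360 cm⁻¹.
High-spin has no excess pairs, so no pairing correction applies.

-11360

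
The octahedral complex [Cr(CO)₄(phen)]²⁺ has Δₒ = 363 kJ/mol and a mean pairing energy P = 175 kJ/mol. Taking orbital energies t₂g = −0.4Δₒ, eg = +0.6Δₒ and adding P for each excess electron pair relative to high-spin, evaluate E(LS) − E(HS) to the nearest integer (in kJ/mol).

-188

Ligand charges: 4×(+0) from CO and 1×(+0) from phen sum to +0; with overall charge +2, Cr is +2.
Cr²⁺: group 6, so d-count = 6 − 2 = 4.
High-spin: t₂g³ eg¹, CFSE = -0.6Δₒ = -218 kJ/mol.
Low-spin t₂g⁴ eg⁰ gives -1.6Δₒ = -581 kJ/mol, but forming 1 extra pair costs 1P = 175 kJ/mol, so E(LS) = -581 + 175 = -406 kJ/mol.
E(LS) − E(HS) = -406 − (-218) = -188 kJ/mol.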